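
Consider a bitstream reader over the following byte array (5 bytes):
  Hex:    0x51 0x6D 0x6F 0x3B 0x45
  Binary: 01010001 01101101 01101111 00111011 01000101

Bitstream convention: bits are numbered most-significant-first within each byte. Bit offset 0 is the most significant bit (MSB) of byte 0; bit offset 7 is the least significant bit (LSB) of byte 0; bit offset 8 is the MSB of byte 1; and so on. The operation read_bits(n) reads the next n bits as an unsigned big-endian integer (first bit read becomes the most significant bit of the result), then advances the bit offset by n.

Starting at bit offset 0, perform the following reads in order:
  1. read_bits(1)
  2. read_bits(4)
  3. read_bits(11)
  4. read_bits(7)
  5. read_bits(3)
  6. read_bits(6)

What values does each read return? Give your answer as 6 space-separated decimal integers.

Read 1: bits[0:1] width=1 -> value=0 (bin 0); offset now 1 = byte 0 bit 1; 39 bits remain
Read 2: bits[1:5] width=4 -> value=10 (bin 1010); offset now 5 = byte 0 bit 5; 35 bits remain
Read 3: bits[5:16] width=11 -> value=365 (bin 00101101101); offset now 16 = byte 2 bit 0; 24 bits remain
Read 4: bits[16:23] width=7 -> value=55 (bin 0110111); offset now 23 = byte 2 bit 7; 17 bits remain
Read 5: bits[23:26] width=3 -> value=4 (bin 100); offset now 26 = byte 3 bit 2; 14 bits remain
Read 6: bits[26:32] width=6 -> value=59 (bin 111011); offset now 32 = byte 4 bit 0; 8 bits remain

Answer: 0 10 365 55 4 59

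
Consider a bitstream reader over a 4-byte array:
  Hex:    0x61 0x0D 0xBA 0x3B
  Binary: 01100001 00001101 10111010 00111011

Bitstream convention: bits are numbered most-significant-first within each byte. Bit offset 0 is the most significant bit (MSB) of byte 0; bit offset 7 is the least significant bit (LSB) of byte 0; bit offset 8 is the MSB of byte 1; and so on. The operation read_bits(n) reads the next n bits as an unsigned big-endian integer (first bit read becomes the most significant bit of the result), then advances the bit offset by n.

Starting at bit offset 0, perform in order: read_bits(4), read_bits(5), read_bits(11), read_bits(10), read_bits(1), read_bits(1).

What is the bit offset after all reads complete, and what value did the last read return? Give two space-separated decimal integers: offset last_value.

Answer: 32 1

Derivation:
Read 1: bits[0:4] width=4 -> value=6 (bin 0110); offset now 4 = byte 0 bit 4; 28 bits remain
Read 2: bits[4:9] width=5 -> value=2 (bin 00010); offset now 9 = byte 1 bit 1; 23 bits remain
Read 3: bits[9:20] width=11 -> value=219 (bin 00011011011); offset now 20 = byte 2 bit 4; 12 bits remain
Read 4: bits[20:30] width=10 -> value=654 (bin 1010001110); offset now 30 = byte 3 bit 6; 2 bits remain
Read 5: bits[30:31] width=1 -> value=1 (bin 1); offset now 31 = byte 3 bit 7; 1 bits remain
Read 6: bits[31:32] width=1 -> value=1 (bin 1); offset now 32 = byte 4 bit 0; 0 bits remain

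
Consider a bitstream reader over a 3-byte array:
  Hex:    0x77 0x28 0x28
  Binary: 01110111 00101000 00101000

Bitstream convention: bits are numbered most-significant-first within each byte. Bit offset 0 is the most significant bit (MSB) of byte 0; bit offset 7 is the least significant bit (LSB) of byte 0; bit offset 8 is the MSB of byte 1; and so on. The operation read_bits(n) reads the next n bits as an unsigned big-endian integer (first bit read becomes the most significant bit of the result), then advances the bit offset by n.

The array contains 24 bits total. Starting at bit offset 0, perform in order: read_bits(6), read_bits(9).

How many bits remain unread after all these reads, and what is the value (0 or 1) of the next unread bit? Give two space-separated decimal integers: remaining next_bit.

Answer: 9 0

Derivation:
Read 1: bits[0:6] width=6 -> value=29 (bin 011101); offset now 6 = byte 0 bit 6; 18 bits remain
Read 2: bits[6:15] width=9 -> value=404 (bin 110010100); offset now 15 = byte 1 bit 7; 9 bits remain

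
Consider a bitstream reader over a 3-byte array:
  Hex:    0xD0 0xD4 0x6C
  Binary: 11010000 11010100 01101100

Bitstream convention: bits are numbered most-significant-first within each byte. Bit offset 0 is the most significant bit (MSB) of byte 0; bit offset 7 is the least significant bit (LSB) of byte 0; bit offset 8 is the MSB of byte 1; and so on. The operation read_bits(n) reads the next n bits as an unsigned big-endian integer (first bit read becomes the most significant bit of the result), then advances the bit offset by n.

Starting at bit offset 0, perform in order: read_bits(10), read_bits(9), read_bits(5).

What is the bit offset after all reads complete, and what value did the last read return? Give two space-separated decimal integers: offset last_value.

Answer: 24 12

Derivation:
Read 1: bits[0:10] width=10 -> value=835 (bin 1101000011); offset now 10 = byte 1 bit 2; 14 bits remain
Read 2: bits[10:19] width=9 -> value=163 (bin 010100011); offset now 19 = byte 2 bit 3; 5 bits remain
Read 3: bits[19:24] width=5 -> value=12 (bin 01100); offset now 24 = byte 3 bit 0; 0 bits remain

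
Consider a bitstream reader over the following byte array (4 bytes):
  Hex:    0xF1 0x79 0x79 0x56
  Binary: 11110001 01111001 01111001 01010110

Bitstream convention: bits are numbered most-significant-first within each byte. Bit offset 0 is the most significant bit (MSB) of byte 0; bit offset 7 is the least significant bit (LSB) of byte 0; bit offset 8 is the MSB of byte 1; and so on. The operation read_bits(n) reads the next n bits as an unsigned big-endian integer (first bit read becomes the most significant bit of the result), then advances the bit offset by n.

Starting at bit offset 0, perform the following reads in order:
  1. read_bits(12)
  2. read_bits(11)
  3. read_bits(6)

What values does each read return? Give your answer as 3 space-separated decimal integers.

Answer: 3863 1212 42

Derivation:
Read 1: bits[0:12] width=12 -> value=3863 (bin 111100010111); offset now 12 = byte 1 bit 4; 20 bits remain
Read 2: bits[12:23] width=11 -> value=1212 (bin 10010111100); offset now 23 = byte 2 bit 7; 9 bits remain
Read 3: bits[23:29] width=6 -> value=42 (bin 101010); offset now 29 = byte 3 bit 5; 3 bits remain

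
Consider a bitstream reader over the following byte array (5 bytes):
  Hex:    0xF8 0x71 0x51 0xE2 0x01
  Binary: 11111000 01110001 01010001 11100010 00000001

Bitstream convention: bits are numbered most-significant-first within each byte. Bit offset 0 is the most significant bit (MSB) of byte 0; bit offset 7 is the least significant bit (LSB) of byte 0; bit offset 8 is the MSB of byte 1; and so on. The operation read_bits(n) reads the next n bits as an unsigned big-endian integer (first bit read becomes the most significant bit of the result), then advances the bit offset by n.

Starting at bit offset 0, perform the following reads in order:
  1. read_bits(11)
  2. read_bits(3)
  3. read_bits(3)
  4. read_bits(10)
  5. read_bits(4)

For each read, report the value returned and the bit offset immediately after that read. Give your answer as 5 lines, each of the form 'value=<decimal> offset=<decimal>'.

Read 1: bits[0:11] width=11 -> value=1987 (bin 11111000011); offset now 11 = byte 1 bit 3; 29 bits remain
Read 2: bits[11:14] width=3 -> value=4 (bin 100); offset now 14 = byte 1 bit 6; 26 bits remain
Read 3: bits[14:17] width=3 -> value=2 (bin 010); offset now 17 = byte 2 bit 1; 23 bits remain
Read 4: bits[17:27] width=10 -> value=655 (bin 1010001111); offset now 27 = byte 3 bit 3; 13 bits remain
Read 5: bits[27:31] width=4 -> value=1 (bin 0001); offset now 31 = byte 3 bit 7; 9 bits remain

Answer: value=1987 offset=11
value=4 offset=14
value=2 offset=17
value=655 offset=27
value=1 offset=31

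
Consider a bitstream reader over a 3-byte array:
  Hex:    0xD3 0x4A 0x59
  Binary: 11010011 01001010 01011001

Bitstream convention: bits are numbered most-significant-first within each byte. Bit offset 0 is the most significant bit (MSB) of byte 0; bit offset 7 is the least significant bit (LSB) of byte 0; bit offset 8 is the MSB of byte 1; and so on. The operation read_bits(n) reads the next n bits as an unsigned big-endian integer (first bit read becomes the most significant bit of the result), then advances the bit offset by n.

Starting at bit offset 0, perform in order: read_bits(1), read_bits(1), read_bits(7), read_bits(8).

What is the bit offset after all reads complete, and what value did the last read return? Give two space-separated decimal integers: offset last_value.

Read 1: bits[0:1] width=1 -> value=1 (bin 1); offset now 1 = byte 0 bit 1; 23 bits remain
Read 2: bits[1:2] width=1 -> value=1 (bin 1); offset now 2 = byte 0 bit 2; 22 bits remain
Read 3: bits[2:9] width=7 -> value=38 (bin 0100110); offset now 9 = byte 1 bit 1; 15 bits remain
Read 4: bits[9:17] width=8 -> value=148 (bin 10010100); offset now 17 = byte 2 bit 1; 7 bits remain

Answer: 17 148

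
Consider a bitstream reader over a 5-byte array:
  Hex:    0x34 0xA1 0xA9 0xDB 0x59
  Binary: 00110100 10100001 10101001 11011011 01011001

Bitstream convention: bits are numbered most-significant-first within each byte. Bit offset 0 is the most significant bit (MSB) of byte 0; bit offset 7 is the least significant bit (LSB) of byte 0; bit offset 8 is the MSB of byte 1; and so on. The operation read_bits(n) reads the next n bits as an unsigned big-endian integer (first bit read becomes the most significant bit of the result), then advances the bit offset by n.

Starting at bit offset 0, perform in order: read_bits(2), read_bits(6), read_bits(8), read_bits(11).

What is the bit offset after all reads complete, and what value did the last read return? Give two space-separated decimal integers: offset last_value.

Answer: 27 1358

Derivation:
Read 1: bits[0:2] width=2 -> value=0 (bin 00); offset now 2 = byte 0 bit 2; 38 bits remain
Read 2: bits[2:8] width=6 -> value=52 (bin 110100); offset now 8 = byte 1 bit 0; 32 bits remain
Read 3: bits[8:16] width=8 -> value=161 (bin 10100001); offset now 16 = byte 2 bit 0; 24 bits remain
Read 4: bits[16:27] width=11 -> value=1358 (bin 10101001110); offset now 27 = byte 3 bit 3; 13 bits remain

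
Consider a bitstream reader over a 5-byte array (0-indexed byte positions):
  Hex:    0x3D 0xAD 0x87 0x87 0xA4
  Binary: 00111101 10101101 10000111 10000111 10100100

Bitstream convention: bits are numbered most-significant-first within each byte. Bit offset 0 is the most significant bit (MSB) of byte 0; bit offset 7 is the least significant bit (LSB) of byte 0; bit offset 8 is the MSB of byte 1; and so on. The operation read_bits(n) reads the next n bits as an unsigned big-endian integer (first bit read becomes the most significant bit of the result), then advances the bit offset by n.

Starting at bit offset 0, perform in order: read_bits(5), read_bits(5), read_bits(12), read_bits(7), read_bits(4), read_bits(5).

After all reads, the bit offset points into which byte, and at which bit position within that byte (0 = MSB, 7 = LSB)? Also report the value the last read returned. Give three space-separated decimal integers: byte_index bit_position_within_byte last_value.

Read 1: bits[0:5] width=5 -> value=7 (bin 00111); offset now 5 = byte 0 bit 5; 35 bits remain
Read 2: bits[5:10] width=5 -> value=22 (bin 10110); offset now 10 = byte 1 bit 2; 30 bits remain
Read 3: bits[10:22] width=12 -> value=2913 (bin 101101100001); offset now 22 = byte 2 bit 6; 18 bits remain
Read 4: bits[22:29] width=7 -> value=112 (bin 1110000); offset now 29 = byte 3 bit 5; 11 bits remain
Read 5: bits[29:33] width=4 -> value=15 (bin 1111); offset now 33 = byte 4 bit 1; 7 bits remain
Read 6: bits[33:38] width=5 -> value=9 (bin 01001); offset now 38 = byte 4 bit 6; 2 bits remain

Answer: 4 6 9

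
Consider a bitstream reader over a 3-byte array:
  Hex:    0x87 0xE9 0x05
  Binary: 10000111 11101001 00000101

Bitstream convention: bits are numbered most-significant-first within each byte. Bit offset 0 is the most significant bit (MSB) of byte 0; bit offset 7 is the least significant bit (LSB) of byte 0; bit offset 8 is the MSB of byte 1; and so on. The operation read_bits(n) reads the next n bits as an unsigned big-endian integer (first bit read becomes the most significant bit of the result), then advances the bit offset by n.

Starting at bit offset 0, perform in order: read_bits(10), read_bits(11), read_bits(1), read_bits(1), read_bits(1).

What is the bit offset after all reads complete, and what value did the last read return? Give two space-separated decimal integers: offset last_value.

Read 1: bits[0:10] width=10 -> value=543 (bin 1000011111); offset now 10 = byte 1 bit 2; 14 bits remain
Read 2: bits[10:21] width=11 -> value=1312 (bin 10100100000); offset now 21 = byte 2 bit 5; 3 bits remain
Read 3: bits[21:22] width=1 -> value=1 (bin 1); offset now 22 = byte 2 bit 6; 2 bits remain
Read 4: bits[22:23] width=1 -> value=0 (bin 0); offset now 23 = byte 2 bit 7; 1 bits remain
Read 5: bits[23:24] width=1 -> value=1 (bin 1); offset now 24 = byte 3 bit 0; 0 bits remain

Answer: 24 1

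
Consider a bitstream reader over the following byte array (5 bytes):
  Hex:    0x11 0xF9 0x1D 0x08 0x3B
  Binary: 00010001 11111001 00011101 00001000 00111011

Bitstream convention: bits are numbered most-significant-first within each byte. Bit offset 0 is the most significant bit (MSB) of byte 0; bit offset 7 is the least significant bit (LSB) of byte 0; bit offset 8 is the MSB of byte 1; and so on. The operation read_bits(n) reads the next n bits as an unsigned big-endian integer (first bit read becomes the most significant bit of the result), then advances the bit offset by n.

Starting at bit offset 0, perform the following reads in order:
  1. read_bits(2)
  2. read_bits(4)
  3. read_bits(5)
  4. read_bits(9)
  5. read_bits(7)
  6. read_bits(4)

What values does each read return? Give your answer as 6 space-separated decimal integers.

Read 1: bits[0:2] width=2 -> value=0 (bin 00); offset now 2 = byte 0 bit 2; 38 bits remain
Read 2: bits[2:6] width=4 -> value=4 (bin 0100); offset now 6 = byte 0 bit 6; 34 bits remain
Read 3: bits[6:11] width=5 -> value=15 (bin 01111); offset now 11 = byte 1 bit 3; 29 bits remain
Read 4: bits[11:20] width=9 -> value=401 (bin 110010001); offset now 20 = byte 2 bit 4; 20 bits remain
Read 5: bits[20:27] width=7 -> value=104 (bin 1101000); offset now 27 = byte 3 bit 3; 13 bits remain
Read 6: bits[27:31] width=4 -> value=4 (bin 0100); offset now 31 = byte 3 bit 7; 9 bits remain

Answer: 0 4 15 401 104 4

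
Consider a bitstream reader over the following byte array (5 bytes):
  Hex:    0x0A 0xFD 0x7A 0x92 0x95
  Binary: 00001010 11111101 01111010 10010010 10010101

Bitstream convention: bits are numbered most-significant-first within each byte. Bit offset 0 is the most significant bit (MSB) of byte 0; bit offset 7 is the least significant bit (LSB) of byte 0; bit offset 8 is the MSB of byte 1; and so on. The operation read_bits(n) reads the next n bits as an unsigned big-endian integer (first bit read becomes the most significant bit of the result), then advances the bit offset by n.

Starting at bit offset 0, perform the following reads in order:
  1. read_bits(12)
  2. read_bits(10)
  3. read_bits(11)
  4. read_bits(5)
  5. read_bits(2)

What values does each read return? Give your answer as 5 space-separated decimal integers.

Read 1: bits[0:12] width=12 -> value=175 (bin 000010101111); offset now 12 = byte 1 bit 4; 28 bits remain
Read 2: bits[12:22] width=10 -> value=862 (bin 1101011110); offset now 22 = byte 2 bit 6; 18 bits remain
Read 3: bits[22:33] width=11 -> value=1317 (bin 10100100101); offset now 33 = byte 4 bit 1; 7 bits remain
Read 4: bits[33:38] width=5 -> value=5 (bin 00101); offset now 38 = byte 4 bit 6; 2 bits remain
Read 5: bits[38:40] width=2 -> value=1 (bin 01); offset now 40 = byte 5 bit 0; 0 bits remain

Answer: 175 862 1317 5 1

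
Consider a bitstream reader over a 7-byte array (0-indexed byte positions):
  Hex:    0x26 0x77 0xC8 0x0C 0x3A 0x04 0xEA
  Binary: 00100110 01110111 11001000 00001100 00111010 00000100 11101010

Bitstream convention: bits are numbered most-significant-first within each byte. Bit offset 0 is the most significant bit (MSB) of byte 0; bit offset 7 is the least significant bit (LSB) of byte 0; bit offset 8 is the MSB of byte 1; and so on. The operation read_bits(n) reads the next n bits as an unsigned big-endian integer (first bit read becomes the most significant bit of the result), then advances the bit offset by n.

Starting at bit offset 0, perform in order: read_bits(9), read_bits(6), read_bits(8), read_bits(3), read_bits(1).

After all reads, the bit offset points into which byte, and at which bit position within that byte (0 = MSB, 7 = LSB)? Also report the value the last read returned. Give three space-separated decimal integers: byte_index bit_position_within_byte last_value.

Read 1: bits[0:9] width=9 -> value=76 (bin 001001100); offset now 9 = byte 1 bit 1; 47 bits remain
Read 2: bits[9:15] width=6 -> value=59 (bin 111011); offset now 15 = byte 1 bit 7; 41 bits remain
Read 3: bits[15:23] width=8 -> value=228 (bin 11100100); offset now 23 = byte 2 bit 7; 33 bits remain
Read 4: bits[23:26] width=3 -> value=0 (bin 000); offset now 26 = byte 3 bit 2; 30 bits remain
Read 5: bits[26:27] width=1 -> value=0 (bin 0); offset now 27 = byte 3 bit 3; 29 bits remain

Answer: 3 3 0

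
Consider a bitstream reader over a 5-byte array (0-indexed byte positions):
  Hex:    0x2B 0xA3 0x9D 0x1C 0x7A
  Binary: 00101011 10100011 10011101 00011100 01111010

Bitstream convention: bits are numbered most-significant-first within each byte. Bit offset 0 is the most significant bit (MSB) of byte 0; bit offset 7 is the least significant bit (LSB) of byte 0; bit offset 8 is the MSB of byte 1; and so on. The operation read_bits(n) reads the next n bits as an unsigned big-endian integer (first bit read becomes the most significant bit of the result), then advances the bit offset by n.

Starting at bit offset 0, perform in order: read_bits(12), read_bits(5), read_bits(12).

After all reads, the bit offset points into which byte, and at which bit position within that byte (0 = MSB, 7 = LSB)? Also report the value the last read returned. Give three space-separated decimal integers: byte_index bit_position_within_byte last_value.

Read 1: bits[0:12] width=12 -> value=698 (bin 001010111010); offset now 12 = byte 1 bit 4; 28 bits remain
Read 2: bits[12:17] width=5 -> value=7 (bin 00111); offset now 17 = byte 2 bit 1; 23 bits remain
Read 3: bits[17:29] width=12 -> value=931 (bin 001110100011); offset now 29 = byte 3 bit 5; 11 bits remain

Answer: 3 5 931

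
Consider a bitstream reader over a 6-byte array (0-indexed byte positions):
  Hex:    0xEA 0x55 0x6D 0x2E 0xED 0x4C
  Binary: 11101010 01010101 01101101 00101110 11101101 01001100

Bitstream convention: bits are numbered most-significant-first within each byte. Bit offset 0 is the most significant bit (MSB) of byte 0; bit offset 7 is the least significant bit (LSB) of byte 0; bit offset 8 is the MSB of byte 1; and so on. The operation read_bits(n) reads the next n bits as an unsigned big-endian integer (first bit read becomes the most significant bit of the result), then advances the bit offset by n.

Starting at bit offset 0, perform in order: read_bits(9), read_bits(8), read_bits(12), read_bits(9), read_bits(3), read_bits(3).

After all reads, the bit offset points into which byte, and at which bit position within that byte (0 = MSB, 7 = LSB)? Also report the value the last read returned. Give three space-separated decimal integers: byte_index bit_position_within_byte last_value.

Read 1: bits[0:9] width=9 -> value=468 (bin 111010100); offset now 9 = byte 1 bit 1; 39 bits remain
Read 2: bits[9:17] width=8 -> value=170 (bin 10101010); offset now 17 = byte 2 bit 1; 31 bits remain
Read 3: bits[17:29] width=12 -> value=3493 (bin 110110100101); offset now 29 = byte 3 bit 5; 19 bits remain
Read 4: bits[29:38] width=9 -> value=443 (bin 110111011); offset now 38 = byte 4 bit 6; 10 bits remain
Read 5: bits[38:41] width=3 -> value=2 (bin 010); offset now 41 = byte 5 bit 1; 7 bits remain
Read 6: bits[41:44] width=3 -> value=4 (bin 100); offset now 44 = byte 5 bit 4; 4 bits remain

Answer: 5 4 4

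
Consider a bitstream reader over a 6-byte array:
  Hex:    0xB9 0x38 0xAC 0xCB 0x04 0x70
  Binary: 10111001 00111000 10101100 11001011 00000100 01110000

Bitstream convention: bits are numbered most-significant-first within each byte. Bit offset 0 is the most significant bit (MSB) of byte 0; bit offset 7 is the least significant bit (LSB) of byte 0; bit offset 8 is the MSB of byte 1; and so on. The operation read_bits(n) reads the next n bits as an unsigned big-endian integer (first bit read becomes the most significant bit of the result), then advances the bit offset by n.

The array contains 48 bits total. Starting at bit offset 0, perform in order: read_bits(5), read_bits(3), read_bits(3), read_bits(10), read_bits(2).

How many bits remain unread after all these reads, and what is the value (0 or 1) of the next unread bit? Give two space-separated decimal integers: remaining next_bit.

Answer: 25 0

Derivation:
Read 1: bits[0:5] width=5 -> value=23 (bin 10111); offset now 5 = byte 0 bit 5; 43 bits remain
Read 2: bits[5:8] width=3 -> value=1 (bin 001); offset now 8 = byte 1 bit 0; 40 bits remain
Read 3: bits[8:11] width=3 -> value=1 (bin 001); offset now 11 = byte 1 bit 3; 37 bits remain
Read 4: bits[11:21] width=10 -> value=789 (bin 1100010101); offset now 21 = byte 2 bit 5; 27 bits remain
Read 5: bits[21:23] width=2 -> value=2 (bin 10); offset now 23 = byte 2 bit 7; 25 bits remain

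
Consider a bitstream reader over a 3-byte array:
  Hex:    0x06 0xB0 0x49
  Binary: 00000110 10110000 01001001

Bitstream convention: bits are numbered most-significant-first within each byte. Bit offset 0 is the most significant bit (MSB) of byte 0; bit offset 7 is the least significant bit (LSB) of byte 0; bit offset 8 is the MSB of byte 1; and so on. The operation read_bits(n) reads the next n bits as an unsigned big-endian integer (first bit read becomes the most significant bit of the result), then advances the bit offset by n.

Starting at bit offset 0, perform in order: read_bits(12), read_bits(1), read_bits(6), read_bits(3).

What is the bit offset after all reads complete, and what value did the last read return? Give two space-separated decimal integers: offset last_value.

Read 1: bits[0:12] width=12 -> value=107 (bin 000001101011); offset now 12 = byte 1 bit 4; 12 bits remain
Read 2: bits[12:13] width=1 -> value=0 (bin 0); offset now 13 = byte 1 bit 5; 11 bits remain
Read 3: bits[13:19] width=6 -> value=2 (bin 000010); offset now 19 = byte 2 bit 3; 5 bits remain
Read 4: bits[19:22] width=3 -> value=2 (bin 010); offset now 22 = byte 2 bit 6; 2 bits remain

Answer: 22 2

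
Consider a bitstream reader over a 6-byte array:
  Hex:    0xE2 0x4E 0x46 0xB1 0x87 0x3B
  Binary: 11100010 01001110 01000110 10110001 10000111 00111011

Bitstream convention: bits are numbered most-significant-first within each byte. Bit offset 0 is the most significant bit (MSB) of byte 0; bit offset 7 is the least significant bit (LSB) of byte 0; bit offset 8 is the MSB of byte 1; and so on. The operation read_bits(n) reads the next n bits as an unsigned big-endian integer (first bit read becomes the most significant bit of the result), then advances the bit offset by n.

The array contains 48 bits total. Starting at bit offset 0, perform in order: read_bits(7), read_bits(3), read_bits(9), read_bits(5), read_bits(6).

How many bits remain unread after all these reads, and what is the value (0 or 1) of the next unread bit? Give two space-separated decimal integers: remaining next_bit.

Read 1: bits[0:7] width=7 -> value=113 (bin 1110001); offset now 7 = byte 0 bit 7; 41 bits remain
Read 2: bits[7:10] width=3 -> value=1 (bin 001); offset now 10 = byte 1 bit 2; 38 bits remain
Read 3: bits[10:19] width=9 -> value=114 (bin 001110010); offset now 19 = byte 2 bit 3; 29 bits remain
Read 4: bits[19:24] width=5 -> value=6 (bin 00110); offset now 24 = byte 3 bit 0; 24 bits remain
Read 5: bits[24:30] width=6 -> value=44 (bin 101100); offset now 30 = byte 3 bit 6; 18 bits remain

Answer: 18 0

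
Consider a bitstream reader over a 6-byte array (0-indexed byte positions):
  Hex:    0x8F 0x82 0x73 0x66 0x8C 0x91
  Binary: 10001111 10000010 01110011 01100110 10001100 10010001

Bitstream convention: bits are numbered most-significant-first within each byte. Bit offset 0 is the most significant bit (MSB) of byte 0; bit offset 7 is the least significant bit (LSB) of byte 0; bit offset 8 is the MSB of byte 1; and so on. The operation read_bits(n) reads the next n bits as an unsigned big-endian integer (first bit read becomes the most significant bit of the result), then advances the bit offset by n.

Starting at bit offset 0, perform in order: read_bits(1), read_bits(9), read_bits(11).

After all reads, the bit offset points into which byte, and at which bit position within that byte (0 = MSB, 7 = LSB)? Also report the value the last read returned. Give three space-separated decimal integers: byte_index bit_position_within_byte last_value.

Read 1: bits[0:1] width=1 -> value=1 (bin 1); offset now 1 = byte 0 bit 1; 47 bits remain
Read 2: bits[1:10] width=9 -> value=62 (bin 000111110); offset now 10 = byte 1 bit 2; 38 bits remain
Read 3: bits[10:21] width=11 -> value=78 (bin 00001001110); offset now 21 = byte 2 bit 5; 27 bits remain

Answer: 2 5 78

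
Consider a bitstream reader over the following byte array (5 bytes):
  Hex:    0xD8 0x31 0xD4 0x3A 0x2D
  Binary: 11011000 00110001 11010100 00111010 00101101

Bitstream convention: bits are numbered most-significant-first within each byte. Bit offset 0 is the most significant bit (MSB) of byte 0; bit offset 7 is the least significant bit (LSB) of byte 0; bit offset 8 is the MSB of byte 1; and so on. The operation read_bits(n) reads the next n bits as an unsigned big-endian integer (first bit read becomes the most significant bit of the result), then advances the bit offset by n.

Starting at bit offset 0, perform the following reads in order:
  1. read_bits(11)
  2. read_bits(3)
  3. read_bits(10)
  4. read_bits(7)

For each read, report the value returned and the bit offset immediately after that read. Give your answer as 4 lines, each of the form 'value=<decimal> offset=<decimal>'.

Answer: value=1729 offset=11
value=4 offset=14
value=468 offset=24
value=29 offset=31

Derivation:
Read 1: bits[0:11] width=11 -> value=1729 (bin 11011000001); offset now 11 = byte 1 bit 3; 29 bits remain
Read 2: bits[11:14] width=3 -> value=4 (bin 100); offset now 14 = byte 1 bit 6; 26 bits remain
Read 3: bits[14:24] width=10 -> value=468 (bin 0111010100); offset now 24 = byte 3 bit 0; 16 bits remain
Read 4: bits[24:31] width=7 -> value=29 (bin 0011101); offset now 31 = byte 3 bit 7; 9 bits remain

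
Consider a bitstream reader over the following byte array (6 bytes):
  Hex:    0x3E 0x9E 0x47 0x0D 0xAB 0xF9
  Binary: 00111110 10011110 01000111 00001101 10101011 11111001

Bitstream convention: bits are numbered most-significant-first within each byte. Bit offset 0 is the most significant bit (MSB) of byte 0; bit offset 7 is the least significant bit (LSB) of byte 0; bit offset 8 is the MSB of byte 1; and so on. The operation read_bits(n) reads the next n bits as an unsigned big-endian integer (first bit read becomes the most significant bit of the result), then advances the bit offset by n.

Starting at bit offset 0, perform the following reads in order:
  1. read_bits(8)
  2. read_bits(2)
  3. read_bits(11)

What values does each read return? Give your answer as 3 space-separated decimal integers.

Answer: 62 2 968

Derivation:
Read 1: bits[0:8] width=8 -> value=62 (bin 00111110); offset now 8 = byte 1 bit 0; 40 bits remain
Read 2: bits[8:10] width=2 -> value=2 (bin 10); offset now 10 = byte 1 bit 2; 38 bits remain
Read 3: bits[10:21] width=11 -> value=968 (bin 01111001000); offset now 21 = byte 2 bit 5; 27 bits remain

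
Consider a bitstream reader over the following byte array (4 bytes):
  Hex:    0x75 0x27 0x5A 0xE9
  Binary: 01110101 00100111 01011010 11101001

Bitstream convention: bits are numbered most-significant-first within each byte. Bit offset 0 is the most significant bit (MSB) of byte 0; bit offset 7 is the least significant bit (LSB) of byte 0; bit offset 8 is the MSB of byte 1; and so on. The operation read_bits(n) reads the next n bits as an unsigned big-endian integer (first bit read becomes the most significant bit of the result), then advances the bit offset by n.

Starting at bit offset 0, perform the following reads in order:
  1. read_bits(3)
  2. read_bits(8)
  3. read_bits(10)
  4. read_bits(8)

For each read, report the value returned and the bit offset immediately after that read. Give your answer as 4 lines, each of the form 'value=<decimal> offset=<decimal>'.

Read 1: bits[0:3] width=3 -> value=3 (bin 011); offset now 3 = byte 0 bit 3; 29 bits remain
Read 2: bits[3:11] width=8 -> value=169 (bin 10101001); offset now 11 = byte 1 bit 3; 21 bits remain
Read 3: bits[11:21] width=10 -> value=235 (bin 0011101011); offset now 21 = byte 2 bit 5; 11 bits remain
Read 4: bits[21:29] width=8 -> value=93 (bin 01011101); offset now 29 = byte 3 bit 5; 3 bits remain

Answer: value=3 offset=3
value=169 offset=11
value=235 offset=21
value=93 offset=29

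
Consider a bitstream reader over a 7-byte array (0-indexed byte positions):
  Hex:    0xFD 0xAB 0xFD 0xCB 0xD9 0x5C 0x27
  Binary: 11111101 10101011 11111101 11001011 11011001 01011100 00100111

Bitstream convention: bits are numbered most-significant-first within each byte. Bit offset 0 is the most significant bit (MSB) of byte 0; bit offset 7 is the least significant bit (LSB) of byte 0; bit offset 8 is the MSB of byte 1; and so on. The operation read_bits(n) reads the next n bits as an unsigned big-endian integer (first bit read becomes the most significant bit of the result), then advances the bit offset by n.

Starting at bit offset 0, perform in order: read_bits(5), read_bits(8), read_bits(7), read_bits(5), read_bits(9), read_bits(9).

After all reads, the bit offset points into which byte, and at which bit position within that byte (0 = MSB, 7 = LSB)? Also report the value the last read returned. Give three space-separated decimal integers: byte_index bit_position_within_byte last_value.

Read 1: bits[0:5] width=5 -> value=31 (bin 11111); offset now 5 = byte 0 bit 5; 51 bits remain
Read 2: bits[5:13] width=8 -> value=181 (bin 10110101); offset now 13 = byte 1 bit 5; 43 bits remain
Read 3: bits[13:20] width=7 -> value=63 (bin 0111111); offset now 20 = byte 2 bit 4; 36 bits remain
Read 4: bits[20:25] width=5 -> value=27 (bin 11011); offset now 25 = byte 3 bit 1; 31 bits remain
Read 5: bits[25:34] width=9 -> value=303 (bin 100101111); offset now 34 = byte 4 bit 2; 22 bits remain
Read 6: bits[34:43] width=9 -> value=202 (bin 011001010); offset now 43 = byte 5 bit 3; 13 bits remain

Answer: 5 3 202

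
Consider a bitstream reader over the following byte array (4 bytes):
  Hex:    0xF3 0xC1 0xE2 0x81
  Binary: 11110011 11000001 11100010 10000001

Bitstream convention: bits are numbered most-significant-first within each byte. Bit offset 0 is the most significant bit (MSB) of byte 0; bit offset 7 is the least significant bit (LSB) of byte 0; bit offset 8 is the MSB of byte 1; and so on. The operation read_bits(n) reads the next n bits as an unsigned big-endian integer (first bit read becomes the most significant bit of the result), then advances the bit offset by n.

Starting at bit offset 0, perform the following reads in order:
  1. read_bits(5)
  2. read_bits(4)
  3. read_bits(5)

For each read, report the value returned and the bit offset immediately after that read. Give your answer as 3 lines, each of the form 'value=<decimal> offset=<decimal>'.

Answer: value=30 offset=5
value=7 offset=9
value=16 offset=14

Derivation:
Read 1: bits[0:5] width=5 -> value=30 (bin 11110); offset now 5 = byte 0 bit 5; 27 bits remain
Read 2: bits[5:9] width=4 -> value=7 (bin 0111); offset now 9 = byte 1 bit 1; 23 bits remain
Read 3: bits[9:14] width=5 -> value=16 (bin 10000); offset now 14 = byte 1 bit 6; 18 bits remain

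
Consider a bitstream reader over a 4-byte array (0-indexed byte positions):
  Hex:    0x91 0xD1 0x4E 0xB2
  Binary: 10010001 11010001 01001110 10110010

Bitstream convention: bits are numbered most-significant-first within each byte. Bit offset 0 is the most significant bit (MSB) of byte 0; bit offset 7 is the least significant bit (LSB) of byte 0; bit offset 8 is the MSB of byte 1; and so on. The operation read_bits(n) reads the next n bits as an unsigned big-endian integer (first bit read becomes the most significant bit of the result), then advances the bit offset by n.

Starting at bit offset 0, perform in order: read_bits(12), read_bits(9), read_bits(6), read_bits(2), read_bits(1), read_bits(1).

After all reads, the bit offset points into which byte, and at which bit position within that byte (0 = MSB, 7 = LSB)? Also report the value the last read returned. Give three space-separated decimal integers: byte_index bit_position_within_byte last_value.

Answer: 3 7 1

Derivation:
Read 1: bits[0:12] width=12 -> value=2333 (bin 100100011101); offset now 12 = byte 1 bit 4; 20 bits remain
Read 2: bits[12:21] width=9 -> value=41 (bin 000101001); offset now 21 = byte 2 bit 5; 11 bits remain
Read 3: bits[21:27] width=6 -> value=53 (bin 110101); offset now 27 = byte 3 bit 3; 5 bits remain
Read 4: bits[27:29] width=2 -> value=2 (bin 10); offset now 29 = byte 3 bit 5; 3 bits remain
Read 5: bits[29:30] width=1 -> value=0 (bin 0); offset now 30 = byte 3 bit 6; 2 bits remain
Read 6: bits[30:31] width=1 -> value=1 (bin 1); offset now 31 = byte 3 bit 7; 1 bits remain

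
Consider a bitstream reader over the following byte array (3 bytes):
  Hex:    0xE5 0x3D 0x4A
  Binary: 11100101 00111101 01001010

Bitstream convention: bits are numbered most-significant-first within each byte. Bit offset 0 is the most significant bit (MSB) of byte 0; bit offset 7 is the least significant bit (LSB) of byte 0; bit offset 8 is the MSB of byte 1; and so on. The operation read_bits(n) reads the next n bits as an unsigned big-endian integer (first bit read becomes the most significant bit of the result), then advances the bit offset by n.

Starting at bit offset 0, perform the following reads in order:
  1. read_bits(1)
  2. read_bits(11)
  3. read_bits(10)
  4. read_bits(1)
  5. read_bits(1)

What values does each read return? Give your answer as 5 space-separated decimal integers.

Answer: 1 1619 850 1 0

Derivation:
Read 1: bits[0:1] width=1 -> value=1 (bin 1); offset now 1 = byte 0 bit 1; 23 bits remain
Read 2: bits[1:12] width=11 -> value=1619 (bin 11001010011); offset now 12 = byte 1 bit 4; 12 bits remain
Read 3: bits[12:22] width=10 -> value=850 (bin 1101010010); offset now 22 = byte 2 bit 6; 2 bits remain
Read 4: bits[22:23] width=1 -> value=1 (bin 1); offset now 23 = byte 2 bit 7; 1 bits remain
Read 5: bits[23:24] width=1 -> value=0 (bin 0); offset now 24 = byte 3 bit 0; 0 bits remain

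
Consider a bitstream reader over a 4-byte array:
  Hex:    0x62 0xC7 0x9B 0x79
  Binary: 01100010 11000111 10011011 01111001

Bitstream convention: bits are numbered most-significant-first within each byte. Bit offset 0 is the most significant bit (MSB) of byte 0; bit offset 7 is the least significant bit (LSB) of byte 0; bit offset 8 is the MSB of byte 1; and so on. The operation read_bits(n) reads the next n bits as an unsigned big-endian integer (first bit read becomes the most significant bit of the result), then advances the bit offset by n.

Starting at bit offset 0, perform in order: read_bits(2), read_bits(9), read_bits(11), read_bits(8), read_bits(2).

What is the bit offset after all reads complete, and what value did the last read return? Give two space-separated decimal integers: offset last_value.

Answer: 32 1

Derivation:
Read 1: bits[0:2] width=2 -> value=1 (bin 01); offset now 2 = byte 0 bit 2; 30 bits remain
Read 2: bits[2:11] width=9 -> value=278 (bin 100010110); offset now 11 = byte 1 bit 3; 21 bits remain
Read 3: bits[11:22] width=11 -> value=486 (bin 00111100110); offset now 22 = byte 2 bit 6; 10 bits remain
Read 4: bits[22:30] width=8 -> value=222 (bin 11011110); offset now 30 = byte 3 bit 6; 2 bits remain
Read 5: bits[30:32] width=2 -> value=1 (bin 01); offset now 32 = byte 4 bit 0; 0 bits remain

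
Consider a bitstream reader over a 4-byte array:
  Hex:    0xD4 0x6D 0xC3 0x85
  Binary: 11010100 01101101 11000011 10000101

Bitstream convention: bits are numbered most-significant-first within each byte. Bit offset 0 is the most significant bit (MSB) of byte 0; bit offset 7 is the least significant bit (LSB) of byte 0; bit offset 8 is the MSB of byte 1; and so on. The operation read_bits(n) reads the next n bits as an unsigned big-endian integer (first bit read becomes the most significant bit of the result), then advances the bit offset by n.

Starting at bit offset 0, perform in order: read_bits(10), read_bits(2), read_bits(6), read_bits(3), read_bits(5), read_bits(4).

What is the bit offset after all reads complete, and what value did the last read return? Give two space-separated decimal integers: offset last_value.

Answer: 30 1

Derivation:
Read 1: bits[0:10] width=10 -> value=849 (bin 1101010001); offset now 10 = byte 1 bit 2; 22 bits remain
Read 2: bits[10:12] width=2 -> value=2 (bin 10); offset now 12 = byte 1 bit 4; 20 bits remain
Read 3: bits[12:18] width=6 -> value=55 (bin 110111); offset now 18 = byte 2 bit 2; 14 bits remain
Read 4: bits[18:21] width=3 -> value=0 (bin 000); offset now 21 = byte 2 bit 5; 11 bits remain
Read 5: bits[21:26] width=5 -> value=14 (bin 01110); offset now 26 = byte 3 bit 2; 6 bits remain
Read 6: bits[26:30] width=4 -> value=1 (bin 0001); offset now 30 = byte 3 bit 6; 2 bits remain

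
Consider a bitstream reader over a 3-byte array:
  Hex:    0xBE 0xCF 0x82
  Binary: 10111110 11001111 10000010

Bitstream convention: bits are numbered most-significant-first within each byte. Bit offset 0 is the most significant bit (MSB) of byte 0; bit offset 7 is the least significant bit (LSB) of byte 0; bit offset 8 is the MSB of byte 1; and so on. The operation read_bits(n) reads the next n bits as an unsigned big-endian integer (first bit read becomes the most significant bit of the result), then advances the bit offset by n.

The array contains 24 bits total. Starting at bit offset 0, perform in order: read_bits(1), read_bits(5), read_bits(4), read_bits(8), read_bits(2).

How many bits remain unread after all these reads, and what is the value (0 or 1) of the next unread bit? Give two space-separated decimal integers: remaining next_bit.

Answer: 4 0

Derivation:
Read 1: bits[0:1] width=1 -> value=1 (bin 1); offset now 1 = byte 0 bit 1; 23 bits remain
Read 2: bits[1:6] width=5 -> value=15 (bin 01111); offset now 6 = byte 0 bit 6; 18 bits remain
Read 3: bits[6:10] width=4 -> value=11 (bin 1011); offset now 10 = byte 1 bit 2; 14 bits remain
Read 4: bits[10:18] width=8 -> value=62 (bin 00111110); offset now 18 = byte 2 bit 2; 6 bits remain
Read 5: bits[18:20] width=2 -> value=0 (bin 00); offset now 20 = byte 2 bit 4; 4 bits remain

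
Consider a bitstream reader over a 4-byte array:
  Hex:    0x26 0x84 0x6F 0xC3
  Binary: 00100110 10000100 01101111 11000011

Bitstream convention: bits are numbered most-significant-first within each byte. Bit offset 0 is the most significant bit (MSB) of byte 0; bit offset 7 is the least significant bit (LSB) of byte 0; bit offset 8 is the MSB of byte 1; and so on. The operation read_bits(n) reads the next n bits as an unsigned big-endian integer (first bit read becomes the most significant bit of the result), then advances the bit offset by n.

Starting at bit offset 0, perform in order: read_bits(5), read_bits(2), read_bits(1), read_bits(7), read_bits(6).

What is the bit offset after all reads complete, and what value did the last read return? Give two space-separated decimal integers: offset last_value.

Answer: 21 13

Derivation:
Read 1: bits[0:5] width=5 -> value=4 (bin 00100); offset now 5 = byte 0 bit 5; 27 bits remain
Read 2: bits[5:7] width=2 -> value=3 (bin 11); offset now 7 = byte 0 bit 7; 25 bits remain
Read 3: bits[7:8] width=1 -> value=0 (bin 0); offset now 8 = byte 1 bit 0; 24 bits remain
Read 4: bits[8:15] width=7 -> value=66 (bin 1000010); offset now 15 = byte 1 bit 7; 17 bits remain
Read 5: bits[15:21] width=6 -> value=13 (bin 001101); offset now 21 = byte 2 bit 5; 11 bits remain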